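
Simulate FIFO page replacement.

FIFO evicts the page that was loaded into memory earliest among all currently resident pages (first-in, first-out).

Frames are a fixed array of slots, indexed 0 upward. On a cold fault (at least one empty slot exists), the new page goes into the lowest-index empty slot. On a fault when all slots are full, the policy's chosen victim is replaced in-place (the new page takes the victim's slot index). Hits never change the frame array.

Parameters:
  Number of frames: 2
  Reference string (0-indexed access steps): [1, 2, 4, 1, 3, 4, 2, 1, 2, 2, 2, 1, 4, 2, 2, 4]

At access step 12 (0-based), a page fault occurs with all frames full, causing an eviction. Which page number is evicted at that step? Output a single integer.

Step 0: ref 1 -> FAULT, frames=[1,-]
Step 1: ref 2 -> FAULT, frames=[1,2]
Step 2: ref 4 -> FAULT, evict 1, frames=[4,2]
Step 3: ref 1 -> FAULT, evict 2, frames=[4,1]
Step 4: ref 3 -> FAULT, evict 4, frames=[3,1]
Step 5: ref 4 -> FAULT, evict 1, frames=[3,4]
Step 6: ref 2 -> FAULT, evict 3, frames=[2,4]
Step 7: ref 1 -> FAULT, evict 4, frames=[2,1]
Step 8: ref 2 -> HIT, frames=[2,1]
Step 9: ref 2 -> HIT, frames=[2,1]
Step 10: ref 2 -> HIT, frames=[2,1]
Step 11: ref 1 -> HIT, frames=[2,1]
Step 12: ref 4 -> FAULT, evict 2, frames=[4,1]
At step 12: evicted page 2

Answer: 2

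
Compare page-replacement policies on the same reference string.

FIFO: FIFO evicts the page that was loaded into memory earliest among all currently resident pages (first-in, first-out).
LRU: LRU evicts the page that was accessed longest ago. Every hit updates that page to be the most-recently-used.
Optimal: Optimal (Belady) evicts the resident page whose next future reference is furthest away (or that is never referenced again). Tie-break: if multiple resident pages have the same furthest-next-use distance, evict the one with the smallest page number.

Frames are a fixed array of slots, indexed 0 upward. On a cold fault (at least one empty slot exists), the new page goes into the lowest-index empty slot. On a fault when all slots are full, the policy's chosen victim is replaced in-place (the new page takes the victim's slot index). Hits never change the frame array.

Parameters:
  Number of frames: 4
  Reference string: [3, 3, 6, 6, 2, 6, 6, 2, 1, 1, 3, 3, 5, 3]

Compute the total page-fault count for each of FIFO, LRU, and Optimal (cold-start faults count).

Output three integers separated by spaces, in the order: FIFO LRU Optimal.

--- FIFO ---
  step 0: ref 3 -> FAULT, frames=[3,-,-,-] (faults so far: 1)
  step 1: ref 3 -> HIT, frames=[3,-,-,-] (faults so far: 1)
  step 2: ref 6 -> FAULT, frames=[3,6,-,-] (faults so far: 2)
  step 3: ref 6 -> HIT, frames=[3,6,-,-] (faults so far: 2)
  step 4: ref 2 -> FAULT, frames=[3,6,2,-] (faults so far: 3)
  step 5: ref 6 -> HIT, frames=[3,6,2,-] (faults so far: 3)
  step 6: ref 6 -> HIT, frames=[3,6,2,-] (faults so far: 3)
  step 7: ref 2 -> HIT, frames=[3,6,2,-] (faults so far: 3)
  step 8: ref 1 -> FAULT, frames=[3,6,2,1] (faults so far: 4)
  step 9: ref 1 -> HIT, frames=[3,6,2,1] (faults so far: 4)
  step 10: ref 3 -> HIT, frames=[3,6,2,1] (faults so far: 4)
  step 11: ref 3 -> HIT, frames=[3,6,2,1] (faults so far: 4)
  step 12: ref 5 -> FAULT, evict 3, frames=[5,6,2,1] (faults so far: 5)
  step 13: ref 3 -> FAULT, evict 6, frames=[5,3,2,1] (faults so far: 6)
  FIFO total faults: 6
--- LRU ---
  step 0: ref 3 -> FAULT, frames=[3,-,-,-] (faults so far: 1)
  step 1: ref 3 -> HIT, frames=[3,-,-,-] (faults so far: 1)
  step 2: ref 6 -> FAULT, frames=[3,6,-,-] (faults so far: 2)
  step 3: ref 6 -> HIT, frames=[3,6,-,-] (faults so far: 2)
  step 4: ref 2 -> FAULT, frames=[3,6,2,-] (faults so far: 3)
  step 5: ref 6 -> HIT, frames=[3,6,2,-] (faults so far: 3)
  step 6: ref 6 -> HIT, frames=[3,6,2,-] (faults so far: 3)
  step 7: ref 2 -> HIT, frames=[3,6,2,-] (faults so far: 3)
  step 8: ref 1 -> FAULT, frames=[3,6,2,1] (faults so far: 4)
  step 9: ref 1 -> HIT, frames=[3,6,2,1] (faults so far: 4)
  step 10: ref 3 -> HIT, frames=[3,6,2,1] (faults so far: 4)
  step 11: ref 3 -> HIT, frames=[3,6,2,1] (faults so far: 4)
  step 12: ref 5 -> FAULT, evict 6, frames=[3,5,2,1] (faults so far: 5)
  step 13: ref 3 -> HIT, frames=[3,5,2,1] (faults so far: 5)
  LRU total faults: 5
--- Optimal ---
  step 0: ref 3 -> FAULT, frames=[3,-,-,-] (faults so far: 1)
  step 1: ref 3 -> HIT, frames=[3,-,-,-] (faults so far: 1)
  step 2: ref 6 -> FAULT, frames=[3,6,-,-] (faults so far: 2)
  step 3: ref 6 -> HIT, frames=[3,6,-,-] (faults so far: 2)
  step 4: ref 2 -> FAULT, frames=[3,6,2,-] (faults so far: 3)
  step 5: ref 6 -> HIT, frames=[3,6,2,-] (faults so far: 3)
  step 6: ref 6 -> HIT, frames=[3,6,2,-] (faults so far: 3)
  step 7: ref 2 -> HIT, frames=[3,6,2,-] (faults so far: 3)
  step 8: ref 1 -> FAULT, frames=[3,6,2,1] (faults so far: 4)
  step 9: ref 1 -> HIT, frames=[3,6,2,1] (faults so far: 4)
  step 10: ref 3 -> HIT, frames=[3,6,2,1] (faults so far: 4)
  step 11: ref 3 -> HIT, frames=[3,6,2,1] (faults so far: 4)
  step 12: ref 5 -> FAULT, evict 1, frames=[3,6,2,5] (faults so far: 5)
  step 13: ref 3 -> HIT, frames=[3,6,2,5] (faults so far: 5)
  Optimal total faults: 5

Answer: 6 5 5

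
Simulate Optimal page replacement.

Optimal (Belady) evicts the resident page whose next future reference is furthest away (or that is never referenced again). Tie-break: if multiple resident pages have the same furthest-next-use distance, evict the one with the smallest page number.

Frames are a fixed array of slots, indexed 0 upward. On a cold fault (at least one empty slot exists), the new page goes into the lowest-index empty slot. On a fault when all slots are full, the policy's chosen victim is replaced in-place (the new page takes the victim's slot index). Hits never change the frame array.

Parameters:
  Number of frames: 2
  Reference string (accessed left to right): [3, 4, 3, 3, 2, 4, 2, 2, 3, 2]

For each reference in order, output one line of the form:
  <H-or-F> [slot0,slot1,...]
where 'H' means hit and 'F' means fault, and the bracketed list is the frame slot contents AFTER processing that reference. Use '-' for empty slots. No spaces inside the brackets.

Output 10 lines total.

F [3,-]
F [3,4]
H [3,4]
H [3,4]
F [2,4]
H [2,4]
H [2,4]
H [2,4]
F [2,3]
H [2,3]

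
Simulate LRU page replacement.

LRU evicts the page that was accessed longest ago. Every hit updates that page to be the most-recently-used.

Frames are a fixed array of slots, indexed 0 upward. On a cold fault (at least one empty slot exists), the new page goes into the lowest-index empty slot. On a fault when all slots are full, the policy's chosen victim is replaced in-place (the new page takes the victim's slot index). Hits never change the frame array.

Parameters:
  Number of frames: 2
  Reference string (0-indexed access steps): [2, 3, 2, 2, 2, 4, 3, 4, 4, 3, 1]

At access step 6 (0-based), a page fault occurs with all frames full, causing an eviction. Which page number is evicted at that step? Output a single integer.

Step 0: ref 2 -> FAULT, frames=[2,-]
Step 1: ref 3 -> FAULT, frames=[2,3]
Step 2: ref 2 -> HIT, frames=[2,3]
Step 3: ref 2 -> HIT, frames=[2,3]
Step 4: ref 2 -> HIT, frames=[2,3]
Step 5: ref 4 -> FAULT, evict 3, frames=[2,4]
Step 6: ref 3 -> FAULT, evict 2, frames=[3,4]
At step 6: evicted page 2

Answer: 2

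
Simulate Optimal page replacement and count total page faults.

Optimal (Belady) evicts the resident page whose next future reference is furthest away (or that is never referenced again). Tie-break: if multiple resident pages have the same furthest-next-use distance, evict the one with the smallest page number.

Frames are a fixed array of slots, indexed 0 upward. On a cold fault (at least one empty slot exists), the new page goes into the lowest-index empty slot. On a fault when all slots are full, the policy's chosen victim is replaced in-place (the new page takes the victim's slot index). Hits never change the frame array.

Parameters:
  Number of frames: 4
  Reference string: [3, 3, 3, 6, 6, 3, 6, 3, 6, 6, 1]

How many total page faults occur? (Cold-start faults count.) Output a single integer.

Answer: 3

Derivation:
Step 0: ref 3 → FAULT, frames=[3,-,-,-]
Step 1: ref 3 → HIT, frames=[3,-,-,-]
Step 2: ref 3 → HIT, frames=[3,-,-,-]
Step 3: ref 6 → FAULT, frames=[3,6,-,-]
Step 4: ref 6 → HIT, frames=[3,6,-,-]
Step 5: ref 3 → HIT, frames=[3,6,-,-]
Step 6: ref 6 → HIT, frames=[3,6,-,-]
Step 7: ref 3 → HIT, frames=[3,6,-,-]
Step 8: ref 6 → HIT, frames=[3,6,-,-]
Step 9: ref 6 → HIT, frames=[3,6,-,-]
Step 10: ref 1 → FAULT, frames=[3,6,1,-]
Total faults: 3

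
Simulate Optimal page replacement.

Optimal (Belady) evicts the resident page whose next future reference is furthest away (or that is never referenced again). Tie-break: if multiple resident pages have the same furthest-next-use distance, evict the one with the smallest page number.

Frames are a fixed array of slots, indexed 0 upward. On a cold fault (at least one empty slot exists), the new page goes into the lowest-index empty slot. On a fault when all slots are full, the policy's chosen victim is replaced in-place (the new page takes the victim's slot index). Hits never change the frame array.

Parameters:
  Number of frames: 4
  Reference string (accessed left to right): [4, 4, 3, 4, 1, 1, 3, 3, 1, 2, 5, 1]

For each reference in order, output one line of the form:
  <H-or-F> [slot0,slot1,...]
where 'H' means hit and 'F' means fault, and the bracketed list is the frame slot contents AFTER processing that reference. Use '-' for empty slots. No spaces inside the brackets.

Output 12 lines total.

F [4,-,-,-]
H [4,-,-,-]
F [4,3,-,-]
H [4,3,-,-]
F [4,3,1,-]
H [4,3,1,-]
H [4,3,1,-]
H [4,3,1,-]
H [4,3,1,-]
F [4,3,1,2]
F [4,3,1,5]
H [4,3,1,5]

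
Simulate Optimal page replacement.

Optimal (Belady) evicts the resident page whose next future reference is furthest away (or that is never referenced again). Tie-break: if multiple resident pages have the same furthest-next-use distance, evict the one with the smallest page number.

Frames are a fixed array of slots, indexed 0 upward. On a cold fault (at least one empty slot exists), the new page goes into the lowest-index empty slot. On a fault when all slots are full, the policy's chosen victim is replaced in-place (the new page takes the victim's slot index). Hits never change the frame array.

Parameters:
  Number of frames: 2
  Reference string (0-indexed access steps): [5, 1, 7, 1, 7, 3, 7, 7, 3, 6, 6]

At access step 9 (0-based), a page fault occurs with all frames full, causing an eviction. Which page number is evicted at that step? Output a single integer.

Step 0: ref 5 -> FAULT, frames=[5,-]
Step 1: ref 1 -> FAULT, frames=[5,1]
Step 2: ref 7 -> FAULT, evict 5, frames=[7,1]
Step 3: ref 1 -> HIT, frames=[7,1]
Step 4: ref 7 -> HIT, frames=[7,1]
Step 5: ref 3 -> FAULT, evict 1, frames=[7,3]
Step 6: ref 7 -> HIT, frames=[7,3]
Step 7: ref 7 -> HIT, frames=[7,3]
Step 8: ref 3 -> HIT, frames=[7,3]
Step 9: ref 6 -> FAULT, evict 3, frames=[7,6]
At step 9: evicted page 3

Answer: 3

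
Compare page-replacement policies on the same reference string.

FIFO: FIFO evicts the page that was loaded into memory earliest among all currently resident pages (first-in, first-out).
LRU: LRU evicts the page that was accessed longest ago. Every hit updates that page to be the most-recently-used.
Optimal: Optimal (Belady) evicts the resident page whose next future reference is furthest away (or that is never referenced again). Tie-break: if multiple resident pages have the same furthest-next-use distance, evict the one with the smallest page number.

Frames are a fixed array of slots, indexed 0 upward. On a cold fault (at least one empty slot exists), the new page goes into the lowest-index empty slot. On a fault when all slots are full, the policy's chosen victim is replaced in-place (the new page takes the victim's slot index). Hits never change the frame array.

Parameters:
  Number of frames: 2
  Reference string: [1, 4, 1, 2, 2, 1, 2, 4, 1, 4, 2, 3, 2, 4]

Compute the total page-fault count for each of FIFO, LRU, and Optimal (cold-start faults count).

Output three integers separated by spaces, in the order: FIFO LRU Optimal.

Answer: 8 8 7

Derivation:
--- FIFO ---
  step 0: ref 1 -> FAULT, frames=[1,-] (faults so far: 1)
  step 1: ref 4 -> FAULT, frames=[1,4] (faults so far: 2)
  step 2: ref 1 -> HIT, frames=[1,4] (faults so far: 2)
  step 3: ref 2 -> FAULT, evict 1, frames=[2,4] (faults so far: 3)
  step 4: ref 2 -> HIT, frames=[2,4] (faults so far: 3)
  step 5: ref 1 -> FAULT, evict 4, frames=[2,1] (faults so far: 4)
  step 6: ref 2 -> HIT, frames=[2,1] (faults so far: 4)
  step 7: ref 4 -> FAULT, evict 2, frames=[4,1] (faults so far: 5)
  step 8: ref 1 -> HIT, frames=[4,1] (faults so far: 5)
  step 9: ref 4 -> HIT, frames=[4,1] (faults so far: 5)
  step 10: ref 2 -> FAULT, evict 1, frames=[4,2] (faults so far: 6)
  step 11: ref 3 -> FAULT, evict 4, frames=[3,2] (faults so far: 7)
  step 12: ref 2 -> HIT, frames=[3,2] (faults so far: 7)
  step 13: ref 4 -> FAULT, evict 2, frames=[3,4] (faults so far: 8)
  FIFO total faults: 8
--- LRU ---
  step 0: ref 1 -> FAULT, frames=[1,-] (faults so far: 1)
  step 1: ref 4 -> FAULT, frames=[1,4] (faults so far: 2)
  step 2: ref 1 -> HIT, frames=[1,4] (faults so far: 2)
  step 3: ref 2 -> FAULT, evict 4, frames=[1,2] (faults so far: 3)
  step 4: ref 2 -> HIT, frames=[1,2] (faults so far: 3)
  step 5: ref 1 -> HIT, frames=[1,2] (faults so far: 3)
  step 6: ref 2 -> HIT, frames=[1,2] (faults so far: 3)
  step 7: ref 4 -> FAULT, evict 1, frames=[4,2] (faults so far: 4)
  step 8: ref 1 -> FAULT, evict 2, frames=[4,1] (faults so far: 5)
  step 9: ref 4 -> HIT, frames=[4,1] (faults so far: 5)
  step 10: ref 2 -> FAULT, evict 1, frames=[4,2] (faults so far: 6)
  step 11: ref 3 -> FAULT, evict 4, frames=[3,2] (faults so far: 7)
  step 12: ref 2 -> HIT, frames=[3,2] (faults so far: 7)
  step 13: ref 4 -> FAULT, evict 3, frames=[4,2] (faults so far: 8)
  LRU total faults: 8
--- Optimal ---
  step 0: ref 1 -> FAULT, frames=[1,-] (faults so far: 1)
  step 1: ref 4 -> FAULT, frames=[1,4] (faults so far: 2)
  step 2: ref 1 -> HIT, frames=[1,4] (faults so far: 2)
  step 3: ref 2 -> FAULT, evict 4, frames=[1,2] (faults so far: 3)
  step 4: ref 2 -> HIT, frames=[1,2] (faults so far: 3)
  step 5: ref 1 -> HIT, frames=[1,2] (faults so far: 3)
  step 6: ref 2 -> HIT, frames=[1,2] (faults so far: 3)
  step 7: ref 4 -> FAULT, evict 2, frames=[1,4] (faults so far: 4)
  step 8: ref 1 -> HIT, frames=[1,4] (faults so far: 4)
  step 9: ref 4 -> HIT, frames=[1,4] (faults so far: 4)
  step 10: ref 2 -> FAULT, evict 1, frames=[2,4] (faults so far: 5)
  step 11: ref 3 -> FAULT, evict 4, frames=[2,3] (faults so far: 6)
  step 12: ref 2 -> HIT, frames=[2,3] (faults so far: 6)
  step 13: ref 4 -> FAULT, evict 2, frames=[4,3] (faults so far: 7)
  Optimal total faults: 7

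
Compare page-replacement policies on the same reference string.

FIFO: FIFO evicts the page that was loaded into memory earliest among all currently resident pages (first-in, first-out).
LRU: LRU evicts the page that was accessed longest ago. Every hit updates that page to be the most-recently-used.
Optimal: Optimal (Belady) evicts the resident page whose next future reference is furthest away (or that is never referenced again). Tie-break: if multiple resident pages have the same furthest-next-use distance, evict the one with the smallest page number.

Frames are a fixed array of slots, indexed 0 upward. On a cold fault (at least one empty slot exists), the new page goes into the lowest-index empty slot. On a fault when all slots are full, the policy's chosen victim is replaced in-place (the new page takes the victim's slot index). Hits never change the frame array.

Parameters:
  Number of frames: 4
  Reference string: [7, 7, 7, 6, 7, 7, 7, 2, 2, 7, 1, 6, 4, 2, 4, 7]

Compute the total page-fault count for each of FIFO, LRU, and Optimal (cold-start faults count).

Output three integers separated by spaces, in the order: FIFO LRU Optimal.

--- FIFO ---
  step 0: ref 7 -> FAULT, frames=[7,-,-,-] (faults so far: 1)
  step 1: ref 7 -> HIT, frames=[7,-,-,-] (faults so far: 1)
  step 2: ref 7 -> HIT, frames=[7,-,-,-] (faults so far: 1)
  step 3: ref 6 -> FAULT, frames=[7,6,-,-] (faults so far: 2)
  step 4: ref 7 -> HIT, frames=[7,6,-,-] (faults so far: 2)
  step 5: ref 7 -> HIT, frames=[7,6,-,-] (faults so far: 2)
  step 6: ref 7 -> HIT, frames=[7,6,-,-] (faults so far: 2)
  step 7: ref 2 -> FAULT, frames=[7,6,2,-] (faults so far: 3)
  step 8: ref 2 -> HIT, frames=[7,6,2,-] (faults so far: 3)
  step 9: ref 7 -> HIT, frames=[7,6,2,-] (faults so far: 3)
  step 10: ref 1 -> FAULT, frames=[7,6,2,1] (faults so far: 4)
  step 11: ref 6 -> HIT, frames=[7,6,2,1] (faults so far: 4)
  step 12: ref 4 -> FAULT, evict 7, frames=[4,6,2,1] (faults so far: 5)
  step 13: ref 2 -> HIT, frames=[4,6,2,1] (faults so far: 5)
  step 14: ref 4 -> HIT, frames=[4,6,2,1] (faults so far: 5)
  step 15: ref 7 -> FAULT, evict 6, frames=[4,7,2,1] (faults so far: 6)
  FIFO total faults: 6
--- LRU ---
  step 0: ref 7 -> FAULT, frames=[7,-,-,-] (faults so far: 1)
  step 1: ref 7 -> HIT, frames=[7,-,-,-] (faults so far: 1)
  step 2: ref 7 -> HIT, frames=[7,-,-,-] (faults so far: 1)
  step 3: ref 6 -> FAULT, frames=[7,6,-,-] (faults so far: 2)
  step 4: ref 7 -> HIT, frames=[7,6,-,-] (faults so far: 2)
  step 5: ref 7 -> HIT, frames=[7,6,-,-] (faults so far: 2)
  step 6: ref 7 -> HIT, frames=[7,6,-,-] (faults so far: 2)
  step 7: ref 2 -> FAULT, frames=[7,6,2,-] (faults so far: 3)
  step 8: ref 2 -> HIT, frames=[7,6,2,-] (faults so far: 3)
  step 9: ref 7 -> HIT, frames=[7,6,2,-] (faults so far: 3)
  step 10: ref 1 -> FAULT, frames=[7,6,2,1] (faults so far: 4)
  step 11: ref 6 -> HIT, frames=[7,6,2,1] (faults so far: 4)
  step 12: ref 4 -> FAULT, evict 2, frames=[7,6,4,1] (faults so far: 5)
  step 13: ref 2 -> FAULT, evict 7, frames=[2,6,4,1] (faults so far: 6)
  step 14: ref 4 -> HIT, frames=[2,6,4,1] (faults so far: 6)
  step 15: ref 7 -> FAULT, evict 1, frames=[2,6,4,7] (faults so far: 7)
  LRU total faults: 7
--- Optimal ---
  step 0: ref 7 -> FAULT, frames=[7,-,-,-] (faults so far: 1)
  step 1: ref 7 -> HIT, frames=[7,-,-,-] (faults so far: 1)
  step 2: ref 7 -> HIT, frames=[7,-,-,-] (faults so far: 1)
  step 3: ref 6 -> FAULT, frames=[7,6,-,-] (faults so far: 2)
  step 4: ref 7 -> HIT, frames=[7,6,-,-] (faults so far: 2)
  step 5: ref 7 -> HIT, frames=[7,6,-,-] (faults so far: 2)
  step 6: ref 7 -> HIT, frames=[7,6,-,-] (faults so far: 2)
  step 7: ref 2 -> FAULT, frames=[7,6,2,-] (faults so far: 3)
  step 8: ref 2 -> HIT, frames=[7,6,2,-] (faults so far: 3)
  step 9: ref 7 -> HIT, frames=[7,6,2,-] (faults so far: 3)
  step 10: ref 1 -> FAULT, frames=[7,6,2,1] (faults so far: 4)
  step 11: ref 6 -> HIT, frames=[7,6,2,1] (faults so far: 4)
  step 12: ref 4 -> FAULT, evict 1, frames=[7,6,2,4] (faults so far: 5)
  step 13: ref 2 -> HIT, frames=[7,6,2,4] (faults so far: 5)
  step 14: ref 4 -> HIT, frames=[7,6,2,4] (faults so far: 5)
  step 15: ref 7 -> HIT, frames=[7,6,2,4] (faults so far: 5)
  Optimal total faults: 5

Answer: 6 7 5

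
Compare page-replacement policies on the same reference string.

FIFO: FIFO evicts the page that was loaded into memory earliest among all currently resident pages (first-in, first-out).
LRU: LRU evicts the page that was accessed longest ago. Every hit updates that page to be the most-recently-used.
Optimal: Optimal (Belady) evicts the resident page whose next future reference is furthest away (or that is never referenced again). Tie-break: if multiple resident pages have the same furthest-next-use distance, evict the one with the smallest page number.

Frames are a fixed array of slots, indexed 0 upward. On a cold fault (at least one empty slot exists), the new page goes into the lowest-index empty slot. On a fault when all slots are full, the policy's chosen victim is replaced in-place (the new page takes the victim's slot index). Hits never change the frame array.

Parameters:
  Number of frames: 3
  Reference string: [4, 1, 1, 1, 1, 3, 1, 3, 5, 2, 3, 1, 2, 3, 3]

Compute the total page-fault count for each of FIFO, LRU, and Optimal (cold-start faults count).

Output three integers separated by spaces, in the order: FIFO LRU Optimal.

--- FIFO ---
  step 0: ref 4 -> FAULT, frames=[4,-,-] (faults so far: 1)
  step 1: ref 1 -> FAULT, frames=[4,1,-] (faults so far: 2)
  step 2: ref 1 -> HIT, frames=[4,1,-] (faults so far: 2)
  step 3: ref 1 -> HIT, frames=[4,1,-] (faults so far: 2)
  step 4: ref 1 -> HIT, frames=[4,1,-] (faults so far: 2)
  step 5: ref 3 -> FAULT, frames=[4,1,3] (faults so far: 3)
  step 6: ref 1 -> HIT, frames=[4,1,3] (faults so far: 3)
  step 7: ref 3 -> HIT, frames=[4,1,3] (faults so far: 3)
  step 8: ref 5 -> FAULT, evict 4, frames=[5,1,3] (faults so far: 4)
  step 9: ref 2 -> FAULT, evict 1, frames=[5,2,3] (faults so far: 5)
  step 10: ref 3 -> HIT, frames=[5,2,3] (faults so far: 5)
  step 11: ref 1 -> FAULT, evict 3, frames=[5,2,1] (faults so far: 6)
  step 12: ref 2 -> HIT, frames=[5,2,1] (faults so far: 6)
  step 13: ref 3 -> FAULT, evict 5, frames=[3,2,1] (faults so far: 7)
  step 14: ref 3 -> HIT, frames=[3,2,1] (faults so far: 7)
  FIFO total faults: 7
--- LRU ---
  step 0: ref 4 -> FAULT, frames=[4,-,-] (faults so far: 1)
  step 1: ref 1 -> FAULT, frames=[4,1,-] (faults so far: 2)
  step 2: ref 1 -> HIT, frames=[4,1,-] (faults so far: 2)
  step 3: ref 1 -> HIT, frames=[4,1,-] (faults so far: 2)
  step 4: ref 1 -> HIT, frames=[4,1,-] (faults so far: 2)
  step 5: ref 3 -> FAULT, frames=[4,1,3] (faults so far: 3)
  step 6: ref 1 -> HIT, frames=[4,1,3] (faults so far: 3)
  step 7: ref 3 -> HIT, frames=[4,1,3] (faults so far: 3)
  step 8: ref 5 -> FAULT, evict 4, frames=[5,1,3] (faults so far: 4)
  step 9: ref 2 -> FAULT, evict 1, frames=[5,2,3] (faults so far: 5)
  step 10: ref 3 -> HIT, frames=[5,2,3] (faults so far: 5)
  step 11: ref 1 -> FAULT, evict 5, frames=[1,2,3] (faults so far: 6)
  step 12: ref 2 -> HIT, frames=[1,2,3] (faults so far: 6)
  step 13: ref 3 -> HIT, frames=[1,2,3] (faults so far: 6)
  step 14: ref 3 -> HIT, frames=[1,2,3] (faults so far: 6)
  LRU total faults: 6
--- Optimal ---
  step 0: ref 4 -> FAULT, frames=[4,-,-] (faults so far: 1)
  step 1: ref 1 -> FAULT, frames=[4,1,-] (faults so far: 2)
  step 2: ref 1 -> HIT, frames=[4,1,-] (faults so far: 2)
  step 3: ref 1 -> HIT, frames=[4,1,-] (faults so far: 2)
  step 4: ref 1 -> HIT, frames=[4,1,-] (faults so far: 2)
  step 5: ref 3 -> FAULT, frames=[4,1,3] (faults so far: 3)
  step 6: ref 1 -> HIT, frames=[4,1,3] (faults so far: 3)
  step 7: ref 3 -> HIT, frames=[4,1,3] (faults so far: 3)
  step 8: ref 5 -> FAULT, evict 4, frames=[5,1,3] (faults so far: 4)
  step 9: ref 2 -> FAULT, evict 5, frames=[2,1,3] (faults so far: 5)
  step 10: ref 3 -> HIT, frames=[2,1,3] (faults so far: 5)
  step 11: ref 1 -> HIT, frames=[2,1,3] (faults so far: 5)
  step 12: ref 2 -> HIT, frames=[2,1,3] (faults so far: 5)
  step 13: ref 3 -> HIT, frames=[2,1,3] (faults so far: 5)
  step 14: ref 3 -> HIT, frames=[2,1,3] (faults so far: 5)
  Optimal total faults: 5

Answer: 7 6 5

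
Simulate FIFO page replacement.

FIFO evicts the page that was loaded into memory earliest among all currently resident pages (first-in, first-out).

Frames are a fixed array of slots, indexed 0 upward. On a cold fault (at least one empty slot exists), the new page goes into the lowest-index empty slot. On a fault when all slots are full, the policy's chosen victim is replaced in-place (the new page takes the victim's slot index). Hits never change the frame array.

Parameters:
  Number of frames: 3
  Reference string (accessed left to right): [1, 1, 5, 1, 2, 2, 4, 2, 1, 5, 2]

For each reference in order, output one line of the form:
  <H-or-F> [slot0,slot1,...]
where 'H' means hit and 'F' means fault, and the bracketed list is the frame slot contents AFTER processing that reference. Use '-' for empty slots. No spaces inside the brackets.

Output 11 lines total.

F [1,-,-]
H [1,-,-]
F [1,5,-]
H [1,5,-]
F [1,5,2]
H [1,5,2]
F [4,5,2]
H [4,5,2]
F [4,1,2]
F [4,1,5]
F [2,1,5]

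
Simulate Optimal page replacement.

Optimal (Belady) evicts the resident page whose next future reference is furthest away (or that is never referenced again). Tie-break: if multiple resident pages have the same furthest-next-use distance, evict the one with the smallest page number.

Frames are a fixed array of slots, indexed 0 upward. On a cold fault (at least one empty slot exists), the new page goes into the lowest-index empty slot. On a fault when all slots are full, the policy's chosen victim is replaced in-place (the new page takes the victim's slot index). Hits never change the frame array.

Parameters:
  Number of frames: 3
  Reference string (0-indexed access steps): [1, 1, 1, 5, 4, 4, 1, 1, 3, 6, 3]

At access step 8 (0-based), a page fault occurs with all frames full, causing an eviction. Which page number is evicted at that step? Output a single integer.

Step 0: ref 1 -> FAULT, frames=[1,-,-]
Step 1: ref 1 -> HIT, frames=[1,-,-]
Step 2: ref 1 -> HIT, frames=[1,-,-]
Step 3: ref 5 -> FAULT, frames=[1,5,-]
Step 4: ref 4 -> FAULT, frames=[1,5,4]
Step 5: ref 4 -> HIT, frames=[1,5,4]
Step 6: ref 1 -> HIT, frames=[1,5,4]
Step 7: ref 1 -> HIT, frames=[1,5,4]
Step 8: ref 3 -> FAULT, evict 1, frames=[3,5,4]
At step 8: evicted page 1

Answer: 1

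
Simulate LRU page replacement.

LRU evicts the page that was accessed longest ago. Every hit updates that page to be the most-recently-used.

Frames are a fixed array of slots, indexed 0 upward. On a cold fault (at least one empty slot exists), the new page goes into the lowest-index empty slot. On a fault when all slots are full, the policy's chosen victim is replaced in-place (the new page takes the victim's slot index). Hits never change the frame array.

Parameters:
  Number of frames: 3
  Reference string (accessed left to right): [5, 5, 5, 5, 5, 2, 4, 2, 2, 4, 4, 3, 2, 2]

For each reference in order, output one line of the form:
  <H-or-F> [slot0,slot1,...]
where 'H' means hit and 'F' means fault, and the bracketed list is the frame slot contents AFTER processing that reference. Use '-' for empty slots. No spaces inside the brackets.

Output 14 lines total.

F [5,-,-]
H [5,-,-]
H [5,-,-]
H [5,-,-]
H [5,-,-]
F [5,2,-]
F [5,2,4]
H [5,2,4]
H [5,2,4]
H [5,2,4]
H [5,2,4]
F [3,2,4]
H [3,2,4]
H [3,2,4]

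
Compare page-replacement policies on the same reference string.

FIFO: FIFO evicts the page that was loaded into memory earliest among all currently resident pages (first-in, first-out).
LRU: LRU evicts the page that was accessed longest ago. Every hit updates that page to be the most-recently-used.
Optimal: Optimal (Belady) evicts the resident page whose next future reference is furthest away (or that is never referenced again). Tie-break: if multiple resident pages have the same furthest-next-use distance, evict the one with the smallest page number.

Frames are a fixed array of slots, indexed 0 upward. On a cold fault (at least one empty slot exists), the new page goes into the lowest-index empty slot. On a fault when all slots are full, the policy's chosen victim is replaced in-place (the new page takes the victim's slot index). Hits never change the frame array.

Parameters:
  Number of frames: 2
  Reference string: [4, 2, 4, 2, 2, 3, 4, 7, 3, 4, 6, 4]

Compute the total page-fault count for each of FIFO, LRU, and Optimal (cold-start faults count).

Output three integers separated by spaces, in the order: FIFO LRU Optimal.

--- FIFO ---
  step 0: ref 4 -> FAULT, frames=[4,-] (faults so far: 1)
  step 1: ref 2 -> FAULT, frames=[4,2] (faults so far: 2)
  step 2: ref 4 -> HIT, frames=[4,2] (faults so far: 2)
  step 3: ref 2 -> HIT, frames=[4,2] (faults so far: 2)
  step 4: ref 2 -> HIT, frames=[4,2] (faults so far: 2)
  step 5: ref 3 -> FAULT, evict 4, frames=[3,2] (faults so far: 3)
  step 6: ref 4 -> FAULT, evict 2, frames=[3,4] (faults so far: 4)
  step 7: ref 7 -> FAULT, evict 3, frames=[7,4] (faults so far: 5)
  step 8: ref 3 -> FAULT, evict 4, frames=[7,3] (faults so far: 6)
  step 9: ref 4 -> FAULT, evict 7, frames=[4,3] (faults so far: 7)
  step 10: ref 6 -> FAULT, evict 3, frames=[4,6] (faults so far: 8)
  step 11: ref 4 -> HIT, frames=[4,6] (faults so far: 8)
  FIFO total faults: 8
--- LRU ---
  step 0: ref 4 -> FAULT, frames=[4,-] (faults so far: 1)
  step 1: ref 2 -> FAULT, frames=[4,2] (faults so far: 2)
  step 2: ref 4 -> HIT, frames=[4,2] (faults so far: 2)
  step 3: ref 2 -> HIT, frames=[4,2] (faults so far: 2)
  step 4: ref 2 -> HIT, frames=[4,2] (faults so far: 2)
  step 5: ref 3 -> FAULT, evict 4, frames=[3,2] (faults so far: 3)
  step 6: ref 4 -> FAULT, evict 2, frames=[3,4] (faults so far: 4)
  step 7: ref 7 -> FAULT, evict 3, frames=[7,4] (faults so far: 5)
  step 8: ref 3 -> FAULT, evict 4, frames=[7,3] (faults so far: 6)
  step 9: ref 4 -> FAULT, evict 7, frames=[4,3] (faults so far: 7)
  step 10: ref 6 -> FAULT, evict 3, frames=[4,6] (faults so far: 8)
  step 11: ref 4 -> HIT, frames=[4,6] (faults so far: 8)
  LRU total faults: 8
--- Optimal ---
  step 0: ref 4 -> FAULT, frames=[4,-] (faults so far: 1)
  step 1: ref 2 -> FAULT, frames=[4,2] (faults so far: 2)
  step 2: ref 4 -> HIT, frames=[4,2] (faults so far: 2)
  step 3: ref 2 -> HIT, frames=[4,2] (faults so far: 2)
  step 4: ref 2 -> HIT, frames=[4,2] (faults so far: 2)
  step 5: ref 3 -> FAULT, evict 2, frames=[4,3] (faults so far: 3)
  step 6: ref 4 -> HIT, frames=[4,3] (faults so far: 3)
  step 7: ref 7 -> FAULT, evict 4, frames=[7,3] (faults so far: 4)
  step 8: ref 3 -> HIT, frames=[7,3] (faults so far: 4)
  step 9: ref 4 -> FAULT, evict 3, frames=[7,4] (faults so far: 5)
  step 10: ref 6 -> FAULT, evict 7, frames=[6,4] (faults so far: 6)
  step 11: ref 4 -> HIT, frames=[6,4] (faults so far: 6)
  Optimal total faults: 6

Answer: 8 8 6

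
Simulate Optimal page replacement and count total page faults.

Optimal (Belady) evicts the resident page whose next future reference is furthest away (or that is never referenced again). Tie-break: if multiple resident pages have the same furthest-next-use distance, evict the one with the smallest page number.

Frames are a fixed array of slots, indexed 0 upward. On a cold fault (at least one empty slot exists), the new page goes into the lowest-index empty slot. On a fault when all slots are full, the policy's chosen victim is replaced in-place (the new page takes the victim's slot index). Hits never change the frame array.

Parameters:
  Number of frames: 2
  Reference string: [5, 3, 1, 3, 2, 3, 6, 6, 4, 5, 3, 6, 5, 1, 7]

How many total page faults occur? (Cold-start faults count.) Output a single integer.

Answer: 10

Derivation:
Step 0: ref 5 → FAULT, frames=[5,-]
Step 1: ref 3 → FAULT, frames=[5,3]
Step 2: ref 1 → FAULT (evict 5), frames=[1,3]
Step 3: ref 3 → HIT, frames=[1,3]
Step 4: ref 2 → FAULT (evict 1), frames=[2,3]
Step 5: ref 3 → HIT, frames=[2,3]
Step 6: ref 6 → FAULT (evict 2), frames=[6,3]
Step 7: ref 6 → HIT, frames=[6,3]
Step 8: ref 4 → FAULT (evict 6), frames=[4,3]
Step 9: ref 5 → FAULT (evict 4), frames=[5,3]
Step 10: ref 3 → HIT, frames=[5,3]
Step 11: ref 6 → FAULT (evict 3), frames=[5,6]
Step 12: ref 5 → HIT, frames=[5,6]
Step 13: ref 1 → FAULT (evict 5), frames=[1,6]
Step 14: ref 7 → FAULT (evict 1), frames=[7,6]
Total faults: 10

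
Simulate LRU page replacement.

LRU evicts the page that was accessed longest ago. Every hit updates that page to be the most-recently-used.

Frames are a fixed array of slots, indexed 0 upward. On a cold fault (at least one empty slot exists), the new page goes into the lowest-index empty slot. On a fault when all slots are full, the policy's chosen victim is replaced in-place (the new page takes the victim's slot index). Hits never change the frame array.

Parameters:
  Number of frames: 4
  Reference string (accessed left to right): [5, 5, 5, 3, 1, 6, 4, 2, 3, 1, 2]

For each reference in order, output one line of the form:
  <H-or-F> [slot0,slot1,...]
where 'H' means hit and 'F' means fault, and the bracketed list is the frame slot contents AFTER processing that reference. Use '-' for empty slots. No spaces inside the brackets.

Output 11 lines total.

F [5,-,-,-]
H [5,-,-,-]
H [5,-,-,-]
F [5,3,-,-]
F [5,3,1,-]
F [5,3,1,6]
F [4,3,1,6]
F [4,2,1,6]
F [4,2,3,6]
F [4,2,3,1]
H [4,2,3,1]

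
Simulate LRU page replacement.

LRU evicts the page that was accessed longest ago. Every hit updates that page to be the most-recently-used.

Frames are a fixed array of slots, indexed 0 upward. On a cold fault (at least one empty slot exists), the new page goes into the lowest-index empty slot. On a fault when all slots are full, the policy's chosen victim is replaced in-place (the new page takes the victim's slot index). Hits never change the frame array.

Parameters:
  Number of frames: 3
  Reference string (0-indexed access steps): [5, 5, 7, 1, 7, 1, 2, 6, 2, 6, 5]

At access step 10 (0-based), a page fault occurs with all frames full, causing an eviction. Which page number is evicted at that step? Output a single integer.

Step 0: ref 5 -> FAULT, frames=[5,-,-]
Step 1: ref 5 -> HIT, frames=[5,-,-]
Step 2: ref 7 -> FAULT, frames=[5,7,-]
Step 3: ref 1 -> FAULT, frames=[5,7,1]
Step 4: ref 7 -> HIT, frames=[5,7,1]
Step 5: ref 1 -> HIT, frames=[5,7,1]
Step 6: ref 2 -> FAULT, evict 5, frames=[2,7,1]
Step 7: ref 6 -> FAULT, evict 7, frames=[2,6,1]
Step 8: ref 2 -> HIT, frames=[2,6,1]
Step 9: ref 6 -> HIT, frames=[2,6,1]
Step 10: ref 5 -> FAULT, evict 1, frames=[2,6,5]
At step 10: evicted page 1

Answer: 1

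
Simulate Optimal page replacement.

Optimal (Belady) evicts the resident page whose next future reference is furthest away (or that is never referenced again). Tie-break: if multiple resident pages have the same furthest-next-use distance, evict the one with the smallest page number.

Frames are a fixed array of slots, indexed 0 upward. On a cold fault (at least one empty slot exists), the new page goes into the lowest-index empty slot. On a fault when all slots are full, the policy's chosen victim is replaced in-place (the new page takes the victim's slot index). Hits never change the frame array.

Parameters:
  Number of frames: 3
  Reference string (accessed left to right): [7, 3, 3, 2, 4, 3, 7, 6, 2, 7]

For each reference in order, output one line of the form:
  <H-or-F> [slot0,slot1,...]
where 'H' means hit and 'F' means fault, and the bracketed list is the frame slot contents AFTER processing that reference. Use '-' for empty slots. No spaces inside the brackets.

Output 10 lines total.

F [7,-,-]
F [7,3,-]
H [7,3,-]
F [7,3,2]
F [7,3,4]
H [7,3,4]
H [7,3,4]
F [7,6,4]
F [7,6,2]
H [7,6,2]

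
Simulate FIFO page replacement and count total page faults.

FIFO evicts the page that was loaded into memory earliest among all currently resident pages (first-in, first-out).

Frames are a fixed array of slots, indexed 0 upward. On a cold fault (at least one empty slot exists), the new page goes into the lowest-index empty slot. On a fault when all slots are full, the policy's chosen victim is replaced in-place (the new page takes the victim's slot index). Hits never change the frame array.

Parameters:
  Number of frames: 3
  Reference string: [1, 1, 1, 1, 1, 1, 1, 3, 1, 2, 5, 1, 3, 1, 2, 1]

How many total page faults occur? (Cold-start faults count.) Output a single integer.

Step 0: ref 1 → FAULT, frames=[1,-,-]
Step 1: ref 1 → HIT, frames=[1,-,-]
Step 2: ref 1 → HIT, frames=[1,-,-]
Step 3: ref 1 → HIT, frames=[1,-,-]
Step 4: ref 1 → HIT, frames=[1,-,-]
Step 5: ref 1 → HIT, frames=[1,-,-]
Step 6: ref 1 → HIT, frames=[1,-,-]
Step 7: ref 3 → FAULT, frames=[1,3,-]
Step 8: ref 1 → HIT, frames=[1,3,-]
Step 9: ref 2 → FAULT, frames=[1,3,2]
Step 10: ref 5 → FAULT (evict 1), frames=[5,3,2]
Step 11: ref 1 → FAULT (evict 3), frames=[5,1,2]
Step 12: ref 3 → FAULT (evict 2), frames=[5,1,3]
Step 13: ref 1 → HIT, frames=[5,1,3]
Step 14: ref 2 → FAULT (evict 5), frames=[2,1,3]
Step 15: ref 1 → HIT, frames=[2,1,3]
Total faults: 7

Answer: 7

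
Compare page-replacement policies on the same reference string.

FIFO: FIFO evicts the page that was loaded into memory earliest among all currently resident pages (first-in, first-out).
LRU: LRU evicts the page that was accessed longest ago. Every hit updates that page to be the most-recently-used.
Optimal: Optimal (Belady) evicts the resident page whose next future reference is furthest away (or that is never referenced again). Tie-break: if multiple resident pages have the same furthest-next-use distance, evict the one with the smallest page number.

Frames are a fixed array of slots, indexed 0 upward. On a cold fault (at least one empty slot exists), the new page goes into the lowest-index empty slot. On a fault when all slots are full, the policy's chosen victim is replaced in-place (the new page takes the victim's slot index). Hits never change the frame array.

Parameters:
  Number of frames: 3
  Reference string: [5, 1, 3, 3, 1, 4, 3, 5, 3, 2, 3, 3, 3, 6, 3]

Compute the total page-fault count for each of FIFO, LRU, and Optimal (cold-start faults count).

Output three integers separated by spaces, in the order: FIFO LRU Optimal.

Answer: 8 7 6

Derivation:
--- FIFO ---
  step 0: ref 5 -> FAULT, frames=[5,-,-] (faults so far: 1)
  step 1: ref 1 -> FAULT, frames=[5,1,-] (faults so far: 2)
  step 2: ref 3 -> FAULT, frames=[5,1,3] (faults so far: 3)
  step 3: ref 3 -> HIT, frames=[5,1,3] (faults so far: 3)
  step 4: ref 1 -> HIT, frames=[5,1,3] (faults so far: 3)
  step 5: ref 4 -> FAULT, evict 5, frames=[4,1,3] (faults so far: 4)
  step 6: ref 3 -> HIT, frames=[4,1,3] (faults so far: 4)
  step 7: ref 5 -> FAULT, evict 1, frames=[4,5,3] (faults so far: 5)
  step 8: ref 3 -> HIT, frames=[4,5,3] (faults so far: 5)
  step 9: ref 2 -> FAULT, evict 3, frames=[4,5,2] (faults so far: 6)
  step 10: ref 3 -> FAULT, evict 4, frames=[3,5,2] (faults so far: 7)
  step 11: ref 3 -> HIT, frames=[3,5,2] (faults so far: 7)
  step 12: ref 3 -> HIT, frames=[3,5,2] (faults so far: 7)
  step 13: ref 6 -> FAULT, evict 5, frames=[3,6,2] (faults so far: 8)
  step 14: ref 3 -> HIT, frames=[3,6,2] (faults so far: 8)
  FIFO total faults: 8
--- LRU ---
  step 0: ref 5 -> FAULT, frames=[5,-,-] (faults so far: 1)
  step 1: ref 1 -> FAULT, frames=[5,1,-] (faults so far: 2)
  step 2: ref 3 -> FAULT, frames=[5,1,3] (faults so far: 3)
  step 3: ref 3 -> HIT, frames=[5,1,3] (faults so far: 3)
  step 4: ref 1 -> HIT, frames=[5,1,3] (faults so far: 3)
  step 5: ref 4 -> FAULT, evict 5, frames=[4,1,3] (faults so far: 4)
  step 6: ref 3 -> HIT, frames=[4,1,3] (faults so far: 4)
  step 7: ref 5 -> FAULT, evict 1, frames=[4,5,3] (faults so far: 5)
  step 8: ref 3 -> HIT, frames=[4,5,3] (faults so far: 5)
  step 9: ref 2 -> FAULT, evict 4, frames=[2,5,3] (faults so far: 6)
  step 10: ref 3 -> HIT, frames=[2,5,3] (faults so far: 6)
  step 11: ref 3 -> HIT, frames=[2,5,3] (faults so far: 6)
  step 12: ref 3 -> HIT, frames=[2,5,3] (faults so far: 6)
  step 13: ref 6 -> FAULT, evict 5, frames=[2,6,3] (faults so far: 7)
  step 14: ref 3 -> HIT, frames=[2,6,3] (faults so far: 7)
  LRU total faults: 7
--- Optimal ---
  step 0: ref 5 -> FAULT, frames=[5,-,-] (faults so far: 1)
  step 1: ref 1 -> FAULT, frames=[5,1,-] (faults so far: 2)
  step 2: ref 3 -> FAULT, frames=[5,1,3] (faults so far: 3)
  step 3: ref 3 -> HIT, frames=[5,1,3] (faults so far: 3)
  step 4: ref 1 -> HIT, frames=[5,1,3] (faults so far: 3)
  step 5: ref 4 -> FAULT, evict 1, frames=[5,4,3] (faults so far: 4)
  step 6: ref 3 -> HIT, frames=[5,4,3] (faults so far: 4)
  step 7: ref 5 -> HIT, frames=[5,4,3] (faults so far: 4)
  step 8: ref 3 -> HIT, frames=[5,4,3] (faults so far: 4)
  step 9: ref 2 -> FAULT, evict 4, frames=[5,2,3] (faults so far: 5)
  step 10: ref 3 -> HIT, frames=[5,2,3] (faults so far: 5)
  step 11: ref 3 -> HIT, frames=[5,2,3] (faults so far: 5)
  step 12: ref 3 -> HIT, frames=[5,2,3] (faults so far: 5)
  step 13: ref 6 -> FAULT, evict 2, frames=[5,6,3] (faults so far: 6)
  step 14: ref 3 -> HIT, frames=[5,6,3] (faults so far: 6)
  Optimal total faults: 6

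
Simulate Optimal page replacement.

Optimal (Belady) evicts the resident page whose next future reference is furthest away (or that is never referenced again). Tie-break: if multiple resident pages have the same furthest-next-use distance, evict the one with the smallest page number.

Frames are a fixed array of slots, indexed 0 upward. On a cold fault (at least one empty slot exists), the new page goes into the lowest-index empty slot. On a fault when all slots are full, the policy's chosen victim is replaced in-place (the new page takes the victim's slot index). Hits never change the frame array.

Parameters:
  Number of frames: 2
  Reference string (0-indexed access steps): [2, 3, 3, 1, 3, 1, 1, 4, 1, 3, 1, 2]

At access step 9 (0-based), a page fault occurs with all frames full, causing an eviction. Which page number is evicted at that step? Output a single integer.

Answer: 4

Derivation:
Step 0: ref 2 -> FAULT, frames=[2,-]
Step 1: ref 3 -> FAULT, frames=[2,3]
Step 2: ref 3 -> HIT, frames=[2,3]
Step 3: ref 1 -> FAULT, evict 2, frames=[1,3]
Step 4: ref 3 -> HIT, frames=[1,3]
Step 5: ref 1 -> HIT, frames=[1,3]
Step 6: ref 1 -> HIT, frames=[1,3]
Step 7: ref 4 -> FAULT, evict 3, frames=[1,4]
Step 8: ref 1 -> HIT, frames=[1,4]
Step 9: ref 3 -> FAULT, evict 4, frames=[1,3]
At step 9: evicted page 4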